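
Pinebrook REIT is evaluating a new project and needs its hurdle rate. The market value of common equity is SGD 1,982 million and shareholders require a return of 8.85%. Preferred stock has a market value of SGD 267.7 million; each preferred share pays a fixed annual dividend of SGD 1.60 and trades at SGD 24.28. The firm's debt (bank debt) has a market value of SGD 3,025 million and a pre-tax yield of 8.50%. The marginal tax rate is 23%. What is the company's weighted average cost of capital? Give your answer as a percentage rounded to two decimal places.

Cost of preferred: Rp = 1.6 / 24.28 = 6.5898%.
Total capital V = 1982 + 267.7 + 3025 = 5274.7.
Equity: weight = 1982/5274.7 = 0.3758; cost = 8.85%.
Preferred: weight = 267.7/5274.7 = 0.0508; cost = 6.5898%.
Bank debt: weight = 3025/5274.7 = 0.5735; after-tax cost = 8.5% × (1 − 23%) = 6.5450%.
WACC = 0.3758 × 8.8500% + 0.0508 × 6.5898% + 0.5735 × 6.5450% = 7.4134%.

7.41%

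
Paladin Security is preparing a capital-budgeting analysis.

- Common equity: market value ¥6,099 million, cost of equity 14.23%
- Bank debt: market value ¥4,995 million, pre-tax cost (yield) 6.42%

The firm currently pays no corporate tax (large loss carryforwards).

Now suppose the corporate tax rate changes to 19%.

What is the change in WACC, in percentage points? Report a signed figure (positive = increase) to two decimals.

Current WACC:
Total capital V = 6099 + 4995 = 11094.
Equity: weight = 6099/11094 = 0.5498; cost = 14.23%.
Bank debt: weight = 4995/11094 = 0.4502; after-tax cost = 6.42% × (1 − 0%) = 6.4200%.
WACC = 0.5498 × 14.2300% + 0.4502 × 6.4200% = 10.7136%.
After the change:
Total capital V = 6099 + 4995 = 11094.
Equity: weight = 6099/11094 = 0.5498; cost = 14.23%.
Bank debt: weight = 4995/11094 = 0.4502; after-tax cost = 6.42% × (1 − 19%) = 5.2002%.
WACC = 0.5498 × 14.2300% + 0.4502 × 5.2002% = 10.1644%.
Change in WACC = 10.1644% − 10.7136% = -0.5492 pp.

-0.55 pp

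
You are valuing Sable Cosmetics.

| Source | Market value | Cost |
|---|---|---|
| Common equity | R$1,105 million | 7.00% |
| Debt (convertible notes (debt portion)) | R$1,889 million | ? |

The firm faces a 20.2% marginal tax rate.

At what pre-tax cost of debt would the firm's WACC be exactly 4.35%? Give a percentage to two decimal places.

Total capital V = 1105 + 1889 = 2994.
Equity weight = 1105/2994 = 0.3691.
Convertible notes (debt portion) weight = 1889/2994 = 0.6309.
Equity contribution = 0.3691 × 7% = 2.5835%.
Remaining for debt = 4.35% − 2.5835% = 1.7665%.
Rd × (1 − 20.2%) × 0.6309 = 1.7665%  ⇒  Rd = 3.5086%.

3.51%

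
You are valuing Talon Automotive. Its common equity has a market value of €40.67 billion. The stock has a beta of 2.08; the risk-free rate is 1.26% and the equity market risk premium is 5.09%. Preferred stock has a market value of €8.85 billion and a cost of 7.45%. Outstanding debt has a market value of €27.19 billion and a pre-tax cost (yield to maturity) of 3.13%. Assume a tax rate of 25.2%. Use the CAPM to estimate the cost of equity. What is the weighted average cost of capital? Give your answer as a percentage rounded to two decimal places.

Cost of equity via CAPM: Re = 1.26% + 2.08 × 5.09% = 11.8472%.
Total capital V = 40.67 + 8.85 + 27.19 = 76.71.
Equity: weight = 40.67/76.71 = 0.5302; cost = 11.8472%.
Preferred: weight = 8.85/76.71 = 0.1154; cost = 7.45%.
Debt: weight = 27.19/76.71 = 0.3545; after-tax cost = 3.13% × (1 − 25.2%) = 2.3412%.
WACC = 0.5302 × 11.8472% + 0.1154 × 7.4500% + 0.3545 × 2.3412% = 7.9705%.

7.97%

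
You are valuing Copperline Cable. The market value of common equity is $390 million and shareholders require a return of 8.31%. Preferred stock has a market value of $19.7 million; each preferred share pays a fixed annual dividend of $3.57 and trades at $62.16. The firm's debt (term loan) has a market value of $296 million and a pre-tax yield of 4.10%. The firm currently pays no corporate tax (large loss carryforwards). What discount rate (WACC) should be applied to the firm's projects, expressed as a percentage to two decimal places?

6.47%

Cost of preferred: Rp = 3.57 / 62.16 = 5.7432%.
Total capital V = 390 + 19.7 + 296 = 705.7.
Equity: weight = 390/705.7 = 0.5526; cost = 8.31%.
Preferred: weight = 19.7/705.7 = 0.0279; cost = 5.7432%.
Term loan: weight = 296/705.7 = 0.4194; after-tax cost = 4.1% × (1 − 0%) = 4.1000%.
WACC = 0.5526 × 8.3100% + 0.0279 × 5.7432% + 0.4194 × 4.1000% = 6.4725%.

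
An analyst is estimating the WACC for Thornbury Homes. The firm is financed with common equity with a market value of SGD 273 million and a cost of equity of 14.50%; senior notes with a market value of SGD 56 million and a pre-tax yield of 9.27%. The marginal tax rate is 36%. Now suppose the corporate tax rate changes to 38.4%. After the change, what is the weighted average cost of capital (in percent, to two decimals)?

After the change:
Total capital V = 273 + 56 = 329.
Equity: weight = 273/329 = 0.8298; cost = 14.5%.
Senior notes: weight = 56/329 = 0.1702; after-tax cost = 9.27% × (1 − 38.4%) = 5.7103%.
WACC = 0.8298 × 14.5000% + 0.1702 × 5.7103% = 13.0039%.

13.00%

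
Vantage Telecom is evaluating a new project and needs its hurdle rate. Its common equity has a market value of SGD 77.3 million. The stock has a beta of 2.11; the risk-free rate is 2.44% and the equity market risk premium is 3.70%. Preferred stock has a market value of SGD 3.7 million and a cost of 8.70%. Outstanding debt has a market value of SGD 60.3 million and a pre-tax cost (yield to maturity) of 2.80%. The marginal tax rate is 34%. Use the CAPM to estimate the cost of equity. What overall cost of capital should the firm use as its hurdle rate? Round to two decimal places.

6.62%

Cost of equity via CAPM: Re = 2.44% + 2.11 × 3.7% = 10.2470%.
Total capital V = 77.3 + 3.7 + 60.3 = 141.3.
Equity: weight = 77.3/141.3 = 0.5471; cost = 10.247%.
Preferred: weight = 3.7/141.3 = 0.0262; cost = 8.7%.
Debt: weight = 60.3/141.3 = 0.4268; after-tax cost = 2.8% × (1 − 34%) = 1.8480%.
WACC = 0.5471 × 10.2470% + 0.0262 × 8.7000% + 0.4268 × 1.8480% = 6.6222%.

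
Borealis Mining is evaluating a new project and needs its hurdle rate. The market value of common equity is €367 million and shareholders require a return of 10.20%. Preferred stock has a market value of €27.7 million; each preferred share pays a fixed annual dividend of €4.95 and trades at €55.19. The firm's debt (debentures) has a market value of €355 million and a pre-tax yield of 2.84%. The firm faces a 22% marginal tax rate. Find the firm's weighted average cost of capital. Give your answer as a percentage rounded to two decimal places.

Cost of preferred: Rp = 4.95 / 55.19 = 8.9690%.
Total capital V = 367 + 27.7 + 355 = 749.7.
Equity: weight = 367/749.7 = 0.4895; cost = 10.2%.
Preferred: weight = 27.7/749.7 = 0.0369; cost = 8.969%.
Debentures: weight = 355/749.7 = 0.4735; after-tax cost = 2.84% × (1 − 22%) = 2.2152%.
WACC = 0.4895 × 10.2000% + 0.0369 × 8.9690% + 0.4735 × 2.2152% = 6.3735%.

6.37%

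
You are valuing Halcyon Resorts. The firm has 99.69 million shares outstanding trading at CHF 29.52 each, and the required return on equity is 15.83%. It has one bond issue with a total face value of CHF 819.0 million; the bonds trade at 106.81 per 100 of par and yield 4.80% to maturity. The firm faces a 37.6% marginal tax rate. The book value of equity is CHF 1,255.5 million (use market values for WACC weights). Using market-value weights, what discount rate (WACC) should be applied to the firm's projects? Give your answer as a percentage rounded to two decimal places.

Market value of equity E = 29.52 × 99.69m = 2942.8488m. Market value of debt D = 819m × 106.81/100 = 874.7739m.
Total capital V = 2942.8488 + 874.7739 = 3817.6227.
Equity: weight = 2942.8488/3817.6227 = 0.7709; cost = 15.83%.
Bonds outstanding: weight = 874.7739/3817.6227 = 0.2291; after-tax cost = 4.8% × (1 − 37.6%) = 2.9952%.
WACC = 0.7709 × 15.8300% + 0.2291 × 2.9952% = 12.8890%.

12.89%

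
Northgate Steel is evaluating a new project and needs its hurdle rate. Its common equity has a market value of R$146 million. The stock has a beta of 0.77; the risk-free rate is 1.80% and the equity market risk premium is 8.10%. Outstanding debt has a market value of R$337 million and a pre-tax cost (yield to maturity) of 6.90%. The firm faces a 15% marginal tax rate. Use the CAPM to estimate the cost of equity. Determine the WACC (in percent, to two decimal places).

6.52%

Cost of equity via CAPM: Re = 1.8% + 0.77 × 8.1% = 8.0370%.
Total capital V = 146 + 337 = 483.
Equity: weight = 146/483 = 0.3023; cost = 8.037%.
Debt: weight = 337/483 = 0.6977; after-tax cost = 6.9% × (1 − 15%) = 5.8650%.
WACC = 0.3023 × 8.0370% + 0.6977 × 5.8650% = 6.5215%.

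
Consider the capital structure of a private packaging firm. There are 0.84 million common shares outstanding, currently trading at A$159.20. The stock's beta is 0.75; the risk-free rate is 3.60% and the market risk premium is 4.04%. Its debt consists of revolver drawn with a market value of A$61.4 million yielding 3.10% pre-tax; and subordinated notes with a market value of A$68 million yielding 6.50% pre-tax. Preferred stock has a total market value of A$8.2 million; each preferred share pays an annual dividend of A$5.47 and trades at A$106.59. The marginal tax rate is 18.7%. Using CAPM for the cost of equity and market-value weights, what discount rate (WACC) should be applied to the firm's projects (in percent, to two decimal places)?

5.32%

Cost of equity via CAPM: Re = 3.6% + 0.75 × 4.04% = 6.6300%.
Cost of preferred: Rp = 5.47 / 106.59 = 5.1318%.
Market value of equity E = 159.2 × 0.84m = 133.728m.
Total capital V = 133.728 + 8.2 + 61.4 + 68 = 271.328.
Equity: weight = 133.728/271.328 = 0.4929; cost = 6.63%.
Preferred: weight = 8.2/271.328 = 0.0302; cost = 5.1318%.
Revolver drawn: weight = 61.4/271.328 = 0.2263; after-tax cost = 3.1% × (1 − 18.7%) = 2.5203%.
Subordinated notes: weight = 68/271.328 = 0.2506; after-tax cost = 6.5% × (1 − 18.7%) = 5.2845%.
WACC = 0.4929 × 6.6300% + 0.0302 × 5.1318% + 0.2263 × 2.5203% + 0.2506 × 5.2845% = 5.3175%.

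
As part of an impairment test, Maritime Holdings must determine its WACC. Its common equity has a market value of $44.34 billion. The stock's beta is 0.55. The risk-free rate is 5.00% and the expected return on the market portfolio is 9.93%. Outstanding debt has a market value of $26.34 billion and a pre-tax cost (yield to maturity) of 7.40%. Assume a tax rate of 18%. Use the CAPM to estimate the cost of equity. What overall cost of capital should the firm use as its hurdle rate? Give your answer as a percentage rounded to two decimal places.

Market risk premium = 9.93% − 5.0% = 4.93%.
Cost of equity via CAPM: Re = 5.0% + 0.55 × 4.93% = 7.7115%.
Total capital V = 44.34 + 26.34 = 70.68.
Equity: weight = 44.34/70.68 = 0.6273; cost = 7.7115%.
Debt: weight = 26.34/70.68 = 0.3727; after-tax cost = 7.4% × (1 − 18%) = 6.0680%.
WACC = 0.6273 × 7.7115% + 0.3727 × 6.0680% = 7.0990%.

7.10%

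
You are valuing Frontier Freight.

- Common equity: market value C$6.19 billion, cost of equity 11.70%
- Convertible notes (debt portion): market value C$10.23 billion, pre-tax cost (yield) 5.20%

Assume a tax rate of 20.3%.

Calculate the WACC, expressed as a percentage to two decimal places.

Total capital V = 6.19 + 10.23 = 16.42.
Equity: weight = 6.19/16.42 = 0.3770; cost = 11.7%.
Convertible notes (debt portion): weight = 10.23/16.42 = 0.6230; after-tax cost = 5.2% × (1 − 20.3%) = 4.1444%.
WACC = 0.3770 × 11.7000% + 0.6230 × 4.1444% = 6.9927%.

6.99%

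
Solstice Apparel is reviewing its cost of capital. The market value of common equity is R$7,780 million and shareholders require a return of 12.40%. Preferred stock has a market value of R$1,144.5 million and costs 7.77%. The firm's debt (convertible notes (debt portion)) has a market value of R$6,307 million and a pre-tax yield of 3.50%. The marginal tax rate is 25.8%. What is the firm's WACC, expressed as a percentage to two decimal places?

Total capital V = 7780 + 1144.5 + 6307 = 15231.5.
Equity: weight = 7780/15231.5 = 0.5108; cost = 12.4%.
Preferred: weight = 1144.5/15231.5 = 0.0751; cost = 7.77%.
Convertible notes (debt portion): weight = 6307/15231.5 = 0.4141; after-tax cost = 3.5% × (1 − 25.8%) = 2.5970%.
WACC = 0.5108 × 12.4000% + 0.0751 × 7.7700% + 0.4141 × 2.5970% = 7.9929%.

7.99%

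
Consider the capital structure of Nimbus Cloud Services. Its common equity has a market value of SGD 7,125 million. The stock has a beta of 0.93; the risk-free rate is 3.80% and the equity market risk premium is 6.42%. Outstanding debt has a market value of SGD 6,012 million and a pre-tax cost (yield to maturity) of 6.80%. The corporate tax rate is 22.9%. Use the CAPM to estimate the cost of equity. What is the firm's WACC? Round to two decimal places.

Cost of equity via CAPM: Re = 3.8% + 0.93 × 6.42% = 9.7706%.
Total capital V = 7125 + 6012 = 13137.
Equity: weight = 7125/13137 = 0.5424; cost = 9.7706%.
Debt: weight = 6012/13137 = 0.4576; after-tax cost = 6.8% × (1 − 22.9%) = 5.2428%.
WACC = 0.5424 × 9.7706% + 0.4576 × 5.2428% = 7.6985%.

7.70%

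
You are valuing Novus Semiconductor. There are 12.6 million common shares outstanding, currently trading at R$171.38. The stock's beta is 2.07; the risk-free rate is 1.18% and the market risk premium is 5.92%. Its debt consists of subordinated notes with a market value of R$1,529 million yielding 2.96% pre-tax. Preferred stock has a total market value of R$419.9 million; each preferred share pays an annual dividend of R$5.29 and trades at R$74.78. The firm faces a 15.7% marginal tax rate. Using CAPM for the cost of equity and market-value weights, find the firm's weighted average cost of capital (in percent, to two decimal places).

Cost of equity via CAPM: Re = 1.18% + 2.07 × 5.92% = 13.4344%.
Cost of preferred: Rp = 5.29 / 74.78 = 7.0741%.
Market value of equity E = 171.38 × 12.6m = 2159.388m.
Total capital V = 2159.388 + 419.9 + 1529 = 4108.288.
Equity: weight = 2159.388/4108.288 = 0.5256; cost = 13.4344%.
Preferred: weight = 419.9/4108.288 = 0.1022; cost = 7.0741%.
Subordinated notes: weight = 1529/4108.288 = 0.3722; after-tax cost = 2.96% × (1 − 15.7%) = 2.4953%.
WACC = 0.5256 × 13.4344% + 0.1022 × 7.0741% + 0.3722 × 2.4953% = 8.7131%.

8.71%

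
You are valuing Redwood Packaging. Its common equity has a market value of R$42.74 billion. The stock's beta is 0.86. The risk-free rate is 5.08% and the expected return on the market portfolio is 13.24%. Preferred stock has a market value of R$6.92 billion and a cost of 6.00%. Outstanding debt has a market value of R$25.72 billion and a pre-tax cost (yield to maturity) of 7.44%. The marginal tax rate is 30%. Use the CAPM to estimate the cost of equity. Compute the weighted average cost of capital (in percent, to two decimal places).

Market risk premium = 13.24% − 5.08% = 8.16%.
Cost of equity via CAPM: Re = 5.08% + 0.86 × 8.16% = 12.0976%.
Total capital V = 42.74 + 6.92 + 25.72 = 75.38.
Equity: weight = 42.74/75.38 = 0.5670; cost = 12.0976%.
Preferred: weight = 6.92/75.38 = 0.0918; cost = 6%.
Debt: weight = 25.72/75.38 = 0.3412; after-tax cost = 7.44% × (1 − 30%) = 5.2080%.
WACC = 0.5670 × 12.0976% + 0.0918 × 6.0000% + 0.3412 × 5.2080% = 9.1871%.

9.19%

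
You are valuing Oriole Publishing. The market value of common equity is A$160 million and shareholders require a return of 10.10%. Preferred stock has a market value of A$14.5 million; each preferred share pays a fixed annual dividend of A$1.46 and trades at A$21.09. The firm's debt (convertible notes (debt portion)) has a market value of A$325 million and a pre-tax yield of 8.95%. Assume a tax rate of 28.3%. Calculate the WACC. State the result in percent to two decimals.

7.61%

Cost of preferred: Rp = 1.46 / 21.09 = 6.9227%.
Total capital V = 160 + 14.5 + 325 = 499.5.
Equity: weight = 160/499.5 = 0.3203; cost = 10.1%.
Preferred: weight = 14.5/499.5 = 0.0290; cost = 6.9227%.
Convertible notes (debt portion): weight = 325/499.5 = 0.6507; after-tax cost = 8.95% × (1 − 28.3%) = 6.4171%.
WACC = 0.3203 × 10.1000% + 0.0290 × 6.9227% + 0.6507 × 6.4171% = 7.6115%.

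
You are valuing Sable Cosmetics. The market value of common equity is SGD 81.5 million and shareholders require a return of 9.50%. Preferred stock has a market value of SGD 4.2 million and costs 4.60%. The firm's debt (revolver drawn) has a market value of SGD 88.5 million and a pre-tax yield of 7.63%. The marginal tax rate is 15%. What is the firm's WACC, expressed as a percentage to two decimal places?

Total capital V = 81.5 + 4.2 + 88.5 = 174.2.
Equity: weight = 81.5/174.2 = 0.4679; cost = 9.5%.
Preferred: weight = 4.2/174.2 = 0.0241; cost = 4.6%.
Revolver drawn: weight = 88.5/174.2 = 0.5080; after-tax cost = 7.63% × (1 − 15%) = 6.4855%.
WACC = 0.4679 × 9.5000% + 0.0241 × 4.6000% + 0.5080 × 6.4855% = 7.8504%.

7.85%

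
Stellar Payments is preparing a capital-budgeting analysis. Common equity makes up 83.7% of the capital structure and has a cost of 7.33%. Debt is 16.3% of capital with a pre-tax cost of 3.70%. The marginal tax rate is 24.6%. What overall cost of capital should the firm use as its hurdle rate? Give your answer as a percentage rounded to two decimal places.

6.59%

After-tax cost of debt = 3.7% × (1 − 24.6%) = 2.7898%.
WACC = 0.837 × 7.3300% + 0.163 × 2.7898% = 6.5899%.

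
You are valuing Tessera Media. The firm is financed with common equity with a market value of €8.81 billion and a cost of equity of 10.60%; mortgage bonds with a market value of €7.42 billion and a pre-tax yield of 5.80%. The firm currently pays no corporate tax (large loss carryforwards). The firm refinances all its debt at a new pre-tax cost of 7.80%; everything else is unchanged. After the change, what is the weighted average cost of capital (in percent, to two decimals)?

9.32%

After the change:
Total capital V = 8.81 + 7.42 = 16.23.
Equity: weight = 8.81/16.23 = 0.5428; cost = 10.6%.
Mortgage bonds: weight = 7.42/16.23 = 0.4572; after-tax cost = 7.8% × (1 − 0%) = 7.8000%.
WACC = 0.5428 × 10.6000% + 0.4572 × 7.8000% = 9.3199%.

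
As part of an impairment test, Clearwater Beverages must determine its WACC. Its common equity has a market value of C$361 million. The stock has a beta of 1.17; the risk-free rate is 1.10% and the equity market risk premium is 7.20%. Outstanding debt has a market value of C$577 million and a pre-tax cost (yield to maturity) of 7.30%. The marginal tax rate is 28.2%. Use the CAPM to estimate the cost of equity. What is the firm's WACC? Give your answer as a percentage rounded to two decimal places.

Cost of equity via CAPM: Re = 1.1% + 1.17 × 7.2% = 9.5240%.
Total capital V = 361 + 577 = 938.
Equity: weight = 361/938 = 0.3849; cost = 9.524%.
Debt: weight = 577/938 = 0.6151; after-tax cost = 7.3% × (1 − 28.2%) = 5.2414%.
WACC = 0.3849 × 9.5240% + 0.6151 × 5.2414% = 6.8896%.

6.89%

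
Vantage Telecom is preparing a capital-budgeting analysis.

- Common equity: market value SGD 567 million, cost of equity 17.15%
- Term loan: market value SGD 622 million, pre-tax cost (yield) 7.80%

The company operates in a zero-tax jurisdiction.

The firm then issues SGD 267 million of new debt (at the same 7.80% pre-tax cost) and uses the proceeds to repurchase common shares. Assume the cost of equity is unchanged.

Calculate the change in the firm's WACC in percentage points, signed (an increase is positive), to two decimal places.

Current WACC:
Total capital V = 567 + 622 = 1189.
Equity: weight = 567/1189 = 0.4769; cost = 17.15%.
Term loan: weight = 622/1189 = 0.5231; after-tax cost = 7.8% × (1 − 0%) = 7.8000%.
WACC = 0.4769 × 17.1500% + 0.5231 × 7.8000% = 12.2587%.
After the change:
Total capital V = 300 + 889 = 1189.
Equity: weight = 300/1189 = 0.2523; cost = 17.15%.
Term loan: weight = 889/1189 = 0.7477; after-tax cost = 7.8% × (1 − 0%) = 7.8000%.
WACC = 0.2523 × 17.1500% + 0.7477 × 7.8000% = 10.1591%.
Change in WACC = 10.1591% − 12.2587% = -2.0996 pp.

-2.10 pp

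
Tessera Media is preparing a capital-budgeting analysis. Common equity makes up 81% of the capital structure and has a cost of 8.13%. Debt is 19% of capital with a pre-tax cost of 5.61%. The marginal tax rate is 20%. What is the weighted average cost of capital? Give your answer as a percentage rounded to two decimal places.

After-tax cost of debt = 5.61% × (1 − 20%) = 4.4880%.
WACC = 0.810 × 8.1300% + 0.190 × 4.4880% = 7.4380%.

7.44%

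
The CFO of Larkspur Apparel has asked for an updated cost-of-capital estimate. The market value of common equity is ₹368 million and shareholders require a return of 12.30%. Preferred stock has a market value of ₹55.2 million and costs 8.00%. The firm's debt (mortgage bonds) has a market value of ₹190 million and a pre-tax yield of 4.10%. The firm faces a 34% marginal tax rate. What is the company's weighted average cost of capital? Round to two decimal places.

Total capital V = 368 + 55.2 + 190 = 613.2.
Equity: weight = 368/613.2 = 0.6001; cost = 12.3%.
Preferred: weight = 55.2/613.2 = 0.0900; cost = 8%.
Mortgage bonds: weight = 190/613.2 = 0.3098; after-tax cost = 4.1% × (1 − 34%) = 2.7060%.
WACC = 0.6001 × 12.3000% + 0.0900 × 8.0000% + 0.3098 × 2.7060% = 8.9402%.

8.94%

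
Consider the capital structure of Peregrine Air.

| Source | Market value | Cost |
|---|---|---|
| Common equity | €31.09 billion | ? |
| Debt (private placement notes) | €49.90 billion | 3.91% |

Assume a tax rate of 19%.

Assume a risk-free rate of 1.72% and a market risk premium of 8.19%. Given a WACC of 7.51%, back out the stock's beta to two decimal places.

1.56

Total capital V = 31.09 + 49.9 = 80.99.
Equity weight = 31.09/80.99 = 0.3839.
Private placement notes weight = 49.9/80.99 = 0.6161.
Debt contribution = 0.6161 × 3.91% × (1 − 19%) = 1.9513%.
Required equity contribution = 7.51% − 1.9513% = 5.5587%  ⇒  Re = 14.4804%.
CAPM: 14.4804% = 1.72% + β × 8.19%  ⇒  β = 1.5581.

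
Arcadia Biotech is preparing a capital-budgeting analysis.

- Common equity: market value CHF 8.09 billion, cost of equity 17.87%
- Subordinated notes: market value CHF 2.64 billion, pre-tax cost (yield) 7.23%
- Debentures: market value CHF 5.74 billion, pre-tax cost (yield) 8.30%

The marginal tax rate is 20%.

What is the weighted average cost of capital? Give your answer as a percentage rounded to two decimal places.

Total capital V = 8.09 + 2.64 + 5.74 = 16.47.
Equity: weight = 8.09/16.47 = 0.4912; cost = 17.87%.
Subordinated notes: weight = 2.64/16.47 = 0.1603; after-tax cost = 7.23% × (1 − 20%) = 5.7840%.
Debentures: weight = 5.74/16.47 = 0.3485; after-tax cost = 8.3% × (1 − 20%) = 6.6400%.
WACC = 0.4912 × 17.8700% + 0.1603 × 5.7840% + 0.3485 × 6.6400% = 12.0189%.

12.02%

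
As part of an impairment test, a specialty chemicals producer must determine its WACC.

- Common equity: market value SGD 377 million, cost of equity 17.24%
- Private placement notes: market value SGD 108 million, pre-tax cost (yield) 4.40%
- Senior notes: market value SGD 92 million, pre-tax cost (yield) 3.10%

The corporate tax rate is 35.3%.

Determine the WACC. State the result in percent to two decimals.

Total capital V = 377 + 108 + 92 = 577.
Equity: weight = 377/577 = 0.6534; cost = 17.24%.
Private placement notes: weight = 108/577 = 0.1872; after-tax cost = 4.4% × (1 − 35.3%) = 2.8468%.
Senior notes: weight = 92/577 = 0.1594; after-tax cost = 3.1% × (1 − 35.3%) = 2.0057%.
WACC = 0.6534 × 17.2400% + 0.1872 × 2.8468% + 0.1594 × 2.0057% = 12.1169%.

12.12%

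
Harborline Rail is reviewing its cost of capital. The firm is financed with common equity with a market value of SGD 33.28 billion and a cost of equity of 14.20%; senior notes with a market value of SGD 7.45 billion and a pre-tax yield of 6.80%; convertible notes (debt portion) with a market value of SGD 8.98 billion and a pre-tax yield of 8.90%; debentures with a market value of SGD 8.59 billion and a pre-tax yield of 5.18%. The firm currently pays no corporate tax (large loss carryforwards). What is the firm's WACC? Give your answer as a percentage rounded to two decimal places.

Total capital V = 33.28 + 7.45 + 8.98 + 8.59 = 58.3.
Equity: weight = 33.28/58.3 = 0.5708; cost = 14.2%.
Senior notes: weight = 7.45/58.3 = 0.1278; after-tax cost = 6.8% × (1 − 0%) = 6.8000%.
Convertible notes (debt portion): weight = 8.98/58.3 = 0.1540; after-tax cost = 8.9% × (1 − 0%) = 8.9000%.
Debentures: weight = 8.59/58.3 = 0.1473; after-tax cost = 5.18% × (1 − 0%) = 5.1800%.
WACC = 0.5708 × 14.2000% + 0.1278 × 6.8000% + 0.1540 × 8.9000% + 0.1473 × 5.1800% = 11.1090%.

11.11%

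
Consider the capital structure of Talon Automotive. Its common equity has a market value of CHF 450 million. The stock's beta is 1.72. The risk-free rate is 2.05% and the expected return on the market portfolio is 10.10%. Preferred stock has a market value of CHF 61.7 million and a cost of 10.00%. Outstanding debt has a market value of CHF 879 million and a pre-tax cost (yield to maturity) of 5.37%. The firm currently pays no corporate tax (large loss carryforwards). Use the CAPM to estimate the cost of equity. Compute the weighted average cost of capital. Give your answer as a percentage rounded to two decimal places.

Market risk premium = 10.1% − 2.05% = 8.05%.
Cost of equity via CAPM: Re = 2.05% + 1.72 × 8.05% = 15.8960%.
Total capital V = 450 + 61.7 + 879 = 1390.7.
Equity: weight = 450/1390.7 = 0.3236; cost = 15.896%.
Preferred: weight = 61.7/1390.7 = 0.0444; cost = 10%.
Debt: weight = 879/1390.7 = 0.6321; after-tax cost = 5.37% × (1 − 0%) = 5.3700%.
WACC = 0.3236 × 15.8960% + 0.0444 × 10.0000% + 0.6321 × 5.3700% = 8.9814%.

8.98%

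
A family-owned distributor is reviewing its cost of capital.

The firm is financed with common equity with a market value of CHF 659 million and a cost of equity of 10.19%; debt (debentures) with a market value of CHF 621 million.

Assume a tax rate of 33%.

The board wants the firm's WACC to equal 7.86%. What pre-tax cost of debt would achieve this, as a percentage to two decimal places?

Total capital V = 659 + 621 = 1280.
Equity weight = 659/1280 = 0.5148.
Debentures weight = 621/1280 = 0.4852.
Equity contribution = 0.5148 × 10.19% = 5.2463%.
Remaining for debt = 7.86% − 5.2463% = 2.6137%.
Rd × (1 − 33%) × 0.4852 = 2.6137%  ⇒  Rd = 8.0409%.

8.04%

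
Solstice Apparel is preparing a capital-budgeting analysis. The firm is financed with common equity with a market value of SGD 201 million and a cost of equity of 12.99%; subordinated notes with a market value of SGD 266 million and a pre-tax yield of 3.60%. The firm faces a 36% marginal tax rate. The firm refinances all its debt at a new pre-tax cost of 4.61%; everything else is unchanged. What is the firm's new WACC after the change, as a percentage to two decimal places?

After the change:
Total capital V = 201 + 266 = 467.
Equity: weight = 201/467 = 0.4304; cost = 12.99%.
Subordinated notes: weight = 266/467 = 0.5696; after-tax cost = 4.61% × (1 − 36%) = 2.9504%.
WACC = 0.4304 × 12.9900% + 0.5696 × 2.9504% = 7.2715%.

7.27%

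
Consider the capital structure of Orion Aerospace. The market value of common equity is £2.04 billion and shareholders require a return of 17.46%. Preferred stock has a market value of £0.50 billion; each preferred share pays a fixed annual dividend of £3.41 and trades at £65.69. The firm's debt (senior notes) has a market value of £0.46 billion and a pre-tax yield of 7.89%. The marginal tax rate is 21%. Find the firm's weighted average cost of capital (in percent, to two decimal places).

Cost of preferred: Rp = 3.41 / 65.69 = 5.1910%.
Total capital V = 2.04 + 0.5 + 0.46 = 3.
Equity: weight = 2.04/3 = 0.6800; cost = 17.46%.
Preferred: weight = 0.5/3 = 0.1667; cost = 5.191%.
Senior notes: weight = 0.46/3 = 0.1533; after-tax cost = 7.89% × (1 − 21%) = 6.2331%.
WACC = 0.6800 × 17.4600% + 0.1667 × 5.1910% + 0.1533 × 6.2331% = 13.6937%.

13.69%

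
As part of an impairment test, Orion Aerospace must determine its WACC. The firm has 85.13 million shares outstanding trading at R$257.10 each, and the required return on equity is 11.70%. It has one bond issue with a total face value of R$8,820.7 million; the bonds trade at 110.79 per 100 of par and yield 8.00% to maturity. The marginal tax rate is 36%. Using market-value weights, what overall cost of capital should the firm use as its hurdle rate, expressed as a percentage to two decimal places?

9.67%

Market value of equity E = 257.1 × 85.13m = 21886.923m. Market value of debt D = 8820.7m × 110.79/100 = 9772.45353m.
Total capital V = 21886.923 + 9772.45353 = 31659.37653.
Equity: weight = 21886.923/31659.37653 = 0.6913; cost = 11.7%.
Bonds outstanding: weight = 9772.45353/31659.37653 = 0.3087; after-tax cost = 8% × (1 − 36%) = 5.1200%.
WACC = 0.6913 × 11.7000% + 0.3087 × 5.1200% = 9.6689%.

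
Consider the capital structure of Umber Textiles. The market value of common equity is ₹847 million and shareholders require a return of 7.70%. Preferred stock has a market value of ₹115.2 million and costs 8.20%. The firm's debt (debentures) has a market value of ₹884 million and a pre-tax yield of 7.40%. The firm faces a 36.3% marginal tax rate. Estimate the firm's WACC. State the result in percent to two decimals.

6.30%

Total capital V = 847 + 115.2 + 884 = 1846.2.
Equity: weight = 847/1846.2 = 0.4588; cost = 7.7%.
Preferred: weight = 115.2/1846.2 = 0.0624; cost = 8.2%.
Debentures: weight = 884/1846.2 = 0.4788; after-tax cost = 7.4% × (1 − 36.3%) = 4.7138%.
WACC = 0.4588 × 7.7000% + 0.0624 × 8.2000% + 0.4788 × 4.7138% = 6.3013%.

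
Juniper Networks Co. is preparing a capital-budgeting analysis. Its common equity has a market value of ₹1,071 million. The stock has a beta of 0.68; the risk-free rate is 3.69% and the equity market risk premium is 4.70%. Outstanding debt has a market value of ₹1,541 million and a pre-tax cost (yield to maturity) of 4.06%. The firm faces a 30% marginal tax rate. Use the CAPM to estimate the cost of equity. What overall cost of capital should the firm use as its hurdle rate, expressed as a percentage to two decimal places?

Cost of equity via CAPM: Re = 3.69% + 0.68 × 4.7% = 6.8860%.
Total capital V = 1071 + 1541 = 2612.
Equity: weight = 1071/2612 = 0.4100; cost = 6.886%.
Debt: weight = 1541/2612 = 0.5900; after-tax cost = 4.06% × (1 − 30%) = 2.8420%.
WACC = 0.4100 × 6.8860% + 0.5900 × 2.8420% = 4.5002%.

4.50%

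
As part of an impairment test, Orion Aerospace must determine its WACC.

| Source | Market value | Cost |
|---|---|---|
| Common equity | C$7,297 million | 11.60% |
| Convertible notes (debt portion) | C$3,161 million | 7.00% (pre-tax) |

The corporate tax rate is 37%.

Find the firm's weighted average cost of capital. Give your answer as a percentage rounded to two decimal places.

9.43%

Total capital V = 7297 + 3161 = 10458.
Equity: weight = 7297/10458 = 0.6977; cost = 11.6%.
Convertible notes (debt portion): weight = 3161/10458 = 0.3023; after-tax cost = 7% × (1 − 37%) = 4.4100%.
WACC = 0.6977 × 11.6000% + 0.3023 × 4.4100% = 9.4268%.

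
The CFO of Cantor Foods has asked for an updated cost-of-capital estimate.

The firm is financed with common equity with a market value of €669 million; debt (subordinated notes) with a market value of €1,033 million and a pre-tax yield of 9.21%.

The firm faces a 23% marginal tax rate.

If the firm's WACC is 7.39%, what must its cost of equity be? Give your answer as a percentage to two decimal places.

Total capital V = 669 + 1033 = 1702.
Equity weight = 669/1702 = 0.3931.
Subordinated notes weight = 1033/1702 = 0.6069.
Debt contribution = 0.6069 × 9.21% × (1 − 23%) = 4.3042%.
Required equity contribution = 7.39% − 4.3042% = 3.0858%.
Re = 3.0858% / 0.3931 = 7.8506%.

7.85%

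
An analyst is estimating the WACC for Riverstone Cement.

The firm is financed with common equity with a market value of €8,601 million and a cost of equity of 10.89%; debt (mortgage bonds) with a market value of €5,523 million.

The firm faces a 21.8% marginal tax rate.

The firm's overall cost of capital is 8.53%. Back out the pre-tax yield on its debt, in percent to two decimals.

6.21%

Total capital V = 8601 + 5523 = 14124.
Equity weight = 8601/14124 = 0.6090.
Mortgage bonds weight = 5523/14124 = 0.3910.
Equity contribution = 0.6090 × 10.89% = 6.6316%.
Remaining for debt = 8.53% − 6.6316% = 1.8984%.
Rd × (1 − 21.8%) × 0.3910 = 1.8984%  ⇒  Rd = 6.2081%.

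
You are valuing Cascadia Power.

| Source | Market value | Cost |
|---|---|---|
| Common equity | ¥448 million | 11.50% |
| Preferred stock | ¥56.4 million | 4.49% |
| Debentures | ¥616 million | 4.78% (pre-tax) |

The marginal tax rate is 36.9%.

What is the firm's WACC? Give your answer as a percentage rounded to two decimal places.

6.48%

Total capital V = 448 + 56.4 + 616 = 1120.4.
Equity: weight = 448/1120.4 = 0.3999; cost = 11.5%.
Preferred: weight = 56.4/1120.4 = 0.0503; cost = 4.49%.
Debentures: weight = 616/1120.4 = 0.5498; after-tax cost = 4.78% × (1 − 36.9%) = 3.0162%.
WACC = 0.3999 × 11.5000% + 0.0503 × 4.4900% + 0.5498 × 3.0162% = 6.4827%.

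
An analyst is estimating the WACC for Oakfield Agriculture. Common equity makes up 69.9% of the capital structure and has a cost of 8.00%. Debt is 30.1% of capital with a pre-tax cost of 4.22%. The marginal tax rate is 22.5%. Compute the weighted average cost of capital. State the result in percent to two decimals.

After-tax cost of debt = 4.22% × (1 − 22.5%) = 3.2705%.
WACC = 0.699 × 8.0000% + 0.301 × 3.2705% = 6.5764%.

6.58%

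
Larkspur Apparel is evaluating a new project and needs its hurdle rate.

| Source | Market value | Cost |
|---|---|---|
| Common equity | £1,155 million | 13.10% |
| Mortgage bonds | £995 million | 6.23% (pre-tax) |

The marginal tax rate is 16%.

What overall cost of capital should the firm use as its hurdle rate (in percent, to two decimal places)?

9.46%

Total capital V = 1155 + 995 = 2150.
Equity: weight = 1155/2150 = 0.5372; cost = 13.1%.
Mortgage bonds: weight = 995/2150 = 0.4628; after-tax cost = 6.23% × (1 − 16%) = 5.2332%.
WACC = 0.5372 × 13.1000% + 0.4628 × 5.2332% = 9.4593%.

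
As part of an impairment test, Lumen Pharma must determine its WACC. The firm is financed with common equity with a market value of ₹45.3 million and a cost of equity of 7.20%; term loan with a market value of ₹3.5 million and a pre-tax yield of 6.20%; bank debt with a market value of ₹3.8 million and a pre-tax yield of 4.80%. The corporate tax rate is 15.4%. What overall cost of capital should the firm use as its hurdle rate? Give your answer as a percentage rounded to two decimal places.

Total capital V = 45.3 + 3.5 + 3.8 = 52.6.
Equity: weight = 45.3/52.6 = 0.8612; cost = 7.2%.
Term loan: weight = 3.5/52.6 = 0.0665; after-tax cost = 6.2% × (1 − 15.4%) = 5.2452%.
Bank debt: weight = 3.8/52.6 = 0.0722; after-tax cost = 4.8% × (1 − 15.4%) = 4.0608%.
WACC = 0.8612 × 7.2000% + 0.0665 × 5.2452% + 0.0722 × 4.0608% = 6.8431%.

6.84%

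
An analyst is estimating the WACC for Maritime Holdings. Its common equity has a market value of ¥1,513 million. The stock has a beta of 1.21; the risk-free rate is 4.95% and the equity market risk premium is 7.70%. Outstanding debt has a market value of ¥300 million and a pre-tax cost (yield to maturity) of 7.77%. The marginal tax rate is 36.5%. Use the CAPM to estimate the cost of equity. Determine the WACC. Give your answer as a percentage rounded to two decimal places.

Cost of equity via CAPM: Re = 4.95% + 1.21 × 7.7% = 14.2670%.
Total capital V = 1513 + 300 = 1813.
Equity: weight = 1513/1813 = 0.8345; cost = 14.267%.
Debt: weight = 300/1813 = 0.1655; after-tax cost = 7.77% × (1 − 36.5%) = 4.9339%.
WACC = 0.8345 × 14.2670% + 0.1655 × 4.9339% = 12.7226%.

12.72%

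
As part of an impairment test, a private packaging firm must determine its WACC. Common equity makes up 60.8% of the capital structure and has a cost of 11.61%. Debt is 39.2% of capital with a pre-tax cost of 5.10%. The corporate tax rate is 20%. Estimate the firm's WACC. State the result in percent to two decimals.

8.66%

After-tax cost of debt = 5.1% × (1 − 20%) = 4.0800%.
WACC = 0.608 × 11.6100% + 0.392 × 4.0800% = 8.6582%.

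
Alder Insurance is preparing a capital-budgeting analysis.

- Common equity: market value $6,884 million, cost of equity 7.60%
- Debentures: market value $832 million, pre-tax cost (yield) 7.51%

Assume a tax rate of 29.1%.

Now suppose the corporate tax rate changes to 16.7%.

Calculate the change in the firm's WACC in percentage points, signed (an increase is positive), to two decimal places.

+0.10 pp

Current WACC:
Total capital V = 6884 + 832 = 7716.
Equity: weight = 6884/7716 = 0.8922; cost = 7.6%.
Debentures: weight = 832/7716 = 0.1078; after-tax cost = 7.51% × (1 − 29.1%) = 5.3246%.
WACC = 0.8922 × 7.6000% + 0.1078 × 5.3246% = 7.3546%.
After the change:
Total capital V = 6884 + 832 = 7716.
Equity: weight = 6884/7716 = 0.8922; cost = 7.6%.
Debentures: weight = 832/7716 = 0.1078; after-tax cost = 7.51% × (1 − 16.7%) = 6.2558%.
WACC = 0.8922 × 7.6000% + 0.1078 × 6.2558% = 7.4551%.
Change in WACC = 7.4551% − 7.3546% = 0.1004 pp.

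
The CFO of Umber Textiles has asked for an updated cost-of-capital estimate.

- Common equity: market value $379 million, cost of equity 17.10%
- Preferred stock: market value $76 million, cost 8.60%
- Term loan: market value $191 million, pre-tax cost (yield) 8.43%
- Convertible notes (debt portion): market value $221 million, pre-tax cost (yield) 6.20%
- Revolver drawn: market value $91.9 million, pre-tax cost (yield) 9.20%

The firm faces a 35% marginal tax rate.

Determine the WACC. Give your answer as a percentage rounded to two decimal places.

Total capital V = 379 + 76 + 191 + 221 + 91.9 = 958.9.
Equity: weight = 379/958.9 = 0.3952; cost = 17.1%.
Preferred: weight = 76/958.9 = 0.0793; cost = 8.6%.
Term loan: weight = 191/958.9 = 0.1992; after-tax cost = 8.43% × (1 − 35%) = 5.4795%.
Convertible notes (debt portion): weight = 221/958.9 = 0.2305; after-tax cost = 6.2% × (1 − 35%) = 4.0300%.
Revolver drawn: weight = 91.9/958.9 = 0.0958; after-tax cost = 9.2% × (1 − 35%) = 5.9800%.
WACC = 0.3952 × 17.1000% + 0.0793 × 8.6000% + 0.1992 × 5.4795% + 0.2305 × 4.0300% + 0.0958 × 5.9800% = 10.0337%.

10.03%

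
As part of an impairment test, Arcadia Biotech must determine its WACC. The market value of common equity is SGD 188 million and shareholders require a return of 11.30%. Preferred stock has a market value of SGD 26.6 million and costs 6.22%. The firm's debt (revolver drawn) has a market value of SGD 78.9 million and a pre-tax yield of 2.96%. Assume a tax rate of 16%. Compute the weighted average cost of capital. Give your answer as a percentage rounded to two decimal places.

8.47%

Total capital V = 188 + 26.6 + 78.9 = 293.5.
Equity: weight = 188/293.5 = 0.6405; cost = 11.3%.
Preferred: weight = 26.6/293.5 = 0.0906; cost = 6.22%.
Revolver drawn: weight = 78.9/293.5 = 0.2688; after-tax cost = 2.96% × (1 − 16%) = 2.4864%.
WACC = 0.6405 × 11.3000% + 0.0906 × 6.2200% + 0.2688 × 2.4864% = 8.4703%.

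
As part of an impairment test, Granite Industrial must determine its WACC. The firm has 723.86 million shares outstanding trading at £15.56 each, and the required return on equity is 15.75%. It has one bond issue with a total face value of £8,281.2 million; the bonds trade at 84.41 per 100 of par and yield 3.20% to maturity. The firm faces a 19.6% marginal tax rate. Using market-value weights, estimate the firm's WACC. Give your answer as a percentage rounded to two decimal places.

10.70%

Market value of equity E = 15.56 × 723.86m = 11263.2616m. Market value of debt D = 8281.2m × 84.41/100 = 6990.16092m.
Total capital V = 11263.2616 + 6990.16092 = 18253.42252.
Equity: weight = 11263.2616/18253.42252 = 0.6170; cost = 15.75%.
Bonds outstanding: weight = 6990.16092/18253.42252 = 0.3830; after-tax cost = 3.2% × (1 − 19.6%) = 2.5728%.
WACC = 0.6170 × 15.7500% + 0.3830 × 2.5728% = 10.7038%.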